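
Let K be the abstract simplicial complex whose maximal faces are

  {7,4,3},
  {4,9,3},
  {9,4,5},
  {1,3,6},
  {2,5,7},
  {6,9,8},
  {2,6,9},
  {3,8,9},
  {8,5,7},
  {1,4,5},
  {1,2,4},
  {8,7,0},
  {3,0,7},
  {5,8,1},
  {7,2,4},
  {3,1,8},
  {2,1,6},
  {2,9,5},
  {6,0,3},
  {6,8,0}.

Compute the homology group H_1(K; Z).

Fix the vertex order 0 < 1 < 2 < 3 < 4 < 5 < 6 < 7 < 8 < 9 and write every simplex with vertices in increasing order. Then dim K = 2 and the simplices of K are:

  0-simplices (10): [0], [1], [2], [3], [4], [5], [6], [7], [8], [9]
  1-simplices (30): (30 of them)
  2-simplices (20): (20 of them)

giving chain groups C_0 ≅ Z^10, C_1 ≅ Z^30, C_2 ≅ Z^20.

∂_1: C_1 → C_0 maps an edge to its endpoints' difference, ∂[p,q] = q − p. For instance
  ∂[1,8] = [8] − [1].
The 10×30 boundary matrix has rank 9 and Smith normal form diag(1,1,1,1,1,1,1,1,1).

The boundary map ∂_2: C_2 → C_1 maps a triangle to the signed sum of its edges. For instance
  ∂[1,2,6] = [2,6] − [1,6] + [1,2],
  ∂[3,4,7] = [4,7] − [3,7] + [3,4].
The 30×20 boundary matrix has rank 20 and Smith normal form diag(1,1,1,1,1,1,1,1,1,1,1,1,1,1,1,1,1,1,1,2).

Reading off H_k = ker ∂_k / im ∂_{k+1}:

  H_1: rank ker ∂_1 − rank ∂_2 = (30 − 9) − 20 = 1, and ∂_2 has invariant factor 2 > 1, so H_1 = Z ⊕ Z/2.

H_1 = Z ⊕ Z/2.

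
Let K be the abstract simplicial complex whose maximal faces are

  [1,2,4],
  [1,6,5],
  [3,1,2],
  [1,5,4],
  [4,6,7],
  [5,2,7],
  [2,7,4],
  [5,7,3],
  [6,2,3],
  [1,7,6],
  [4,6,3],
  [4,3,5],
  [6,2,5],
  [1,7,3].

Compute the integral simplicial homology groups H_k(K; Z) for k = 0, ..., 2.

H_0 ≅ Z,  H_1 ≅ Z^2,  H_2 ≅ Z.

We work with the vertex ordering 1 < 2 < 3 < 4 < 5 < 6 < 7. The simplices of K, each written with vertices in increasing order, are:

  0-simplices (7): [1], [2], [3], [4], [5], [6], [7]
  1-simplices (21): [1,2], [1,3], [1,4], [1,5], [1,6], [1,7], [2,3], [2,4], [2,5], [2,6], [2,7], [3,4], [3,5], [3,6], [3,7], [4,5], [4,6], [4,7], [5,6], [5,7], [6,7]
  2-simplices (14): [1,2,3], [1,2,4], [1,3,7], [1,4,5], [1,5,6], [1,6,7], [2,3,6], [2,4,7], [2,5,6], [2,5,7], [3,4,5], [3,4,6], [3,5,7], [4,6,7]

Hence C_0 ≅ Z^7, C_1 ≅ Z^21, C_2 ≅ Z^14.

The boundary map ∂_1: C_1 → C_0 maps an edge to its endpoints' difference, ∂[p,q] = q − p. For instance
  ∂[3,5] = [5] − [3].
The 7×21 boundary matrix has rank 6 and Smith normal form diag(1,1,1,1,1,1).

∂_2: C_2 → C_1 maps a triangle to the signed sum of its edges. For instance
  ∂[1,4,5] = [4,5] − [1,5] + [1,4],
  ∂[3,4,5] = [4,5] − [3,5] + [3,4].
The 21×14 boundary matrix has rank 13 and Smith normal form diag(1,1,1,1,1,1,1,1,1,1,1,1,1).

From H_k ≅ ker(∂_k) / im(∂_{k+1}) we obtain:

  H_0: rank C_0 − rank ∂_1 = 7 − 6 = 1, and the invariant factors of ∂_1 are all 1, so H_0 ≅ Z.
  H_1: rank ker ∂_1 − rank ∂_2 = (21 − 6) − 13 = 2, and the invariant factors of ∂_2 are all 1, so H_1 ≅ Z^2.
  H_2: rank ker ∂_2 − rank ∂_3 = (14 − 13) − 0 = 1, and there is no ∂_3, so H_2 ≅ Z.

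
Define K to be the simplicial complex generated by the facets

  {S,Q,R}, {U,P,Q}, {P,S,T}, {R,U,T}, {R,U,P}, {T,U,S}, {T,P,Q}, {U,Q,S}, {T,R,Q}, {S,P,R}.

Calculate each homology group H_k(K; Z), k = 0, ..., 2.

K has 6 vertices, 15 edges, 10 triangles.
rank ∂_0 = 0, rank ∂_1 = 5 ⇒ b_0 = 6 − 0 − 5 = 1; all invariant factors of ∂_1 are 1 so no torsion. So H_0 ≅ Z.
rank ∂_1 = 5, rank ∂_2 = 10 ⇒ b_1 = 15 − 5 − 10 = 0; ∂_2 has invariant factor(s) [2] giving torsion. So H_1 ≅ Z/2Z.
rank ∂_2 = 10, rank ∂_3 = 0 ⇒ b_2 = 10 − 10 − 0 = 0. So H_2 ≅ 0.

H_0 = Z,  H_1 = Z/2Z,  H_2 = 0.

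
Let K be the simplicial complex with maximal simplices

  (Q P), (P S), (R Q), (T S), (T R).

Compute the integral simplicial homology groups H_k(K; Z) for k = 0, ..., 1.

H_0 ≅ Z,  H_1 ≅ Z.

We work with the vertex ordering P < Q < R < S < T. The simplices of K, each written with vertices in increasing order, are:

  0-simplices (5): P, Q, R, S, T
  1-simplices (5): PQ, PS, QR, RT, ST

so the chain groups are C_0 ≅ Z^5, C_1 ≅ Z^5.

The boundary map ∂_1: C_1 → C_0 is given by ∂[p,q] = [q] − [p].
The resulting 5×5 matrix has rank 4, and its Smith normal form has invariant factors (1,1,1,1).

Now H_k = ker ∂_k / im ∂_{k+1}, so:

  H_0: rank C_0 − rank ∂_1 = 5 − 4 = 1, and the invariant factors of ∂_1 are all 1, so H_0 = Z.
  H_1: rank ker ∂_1 − rank ∂_2 = (5 − 4) − 0 = 1, and there is no ∂_2, so H_1 = Z.

(K is a triangulation of the circle S^1.)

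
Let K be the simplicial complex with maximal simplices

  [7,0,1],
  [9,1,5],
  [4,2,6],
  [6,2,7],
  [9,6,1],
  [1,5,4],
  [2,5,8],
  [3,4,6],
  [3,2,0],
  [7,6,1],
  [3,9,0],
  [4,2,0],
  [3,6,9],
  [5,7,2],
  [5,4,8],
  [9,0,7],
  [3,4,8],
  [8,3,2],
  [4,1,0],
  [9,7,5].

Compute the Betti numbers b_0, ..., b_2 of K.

Order the vertices as 0 < 1 < 2 < 3 < 4 < 5 < 6 < 7 < 8 < 9. Listing each simplex with vertices in this order, K has dimension 2 with simplices:

  0-simplices (10): [0], [1], [2], [3], [4], [5], [6], [7], [8], [9]
  1-simplices (30): (30 of them)
  2-simplices (20): (20 of them)

Hence C_0 ≅ Z^10, C_1 ≅ Z^30, C_2 ≅ Z^20.

Boundary ∂_1: C_1 → C_0 sends each edge [p,q] (with p < q) to q − p.
The 10×30 boundary matrix has rank 9 and Smith normal form diag(1,1,1,1,1,1,1,1,1).

∂_2: C_2 → C_1 sends each 2-simplex [p,q,r] to [q,r] − [p,r] + [p,q]. For instance
  ∂[2,4,6] = [4,6] − [2,6] + [2,4],
  ∂[5,7,9] = [7,9] − [5,9] + [5,7].
This gives a 30×20 integer matrix of rank 20; reducing to Smith normal form yields diagonal entries (1,1,1,1,1,1,1,1,1,1,1,1,1,1,1,1,1,1,1,2).

From H_k ≅ ker(∂_k) / im(∂_{k+1}) we obtain:

  H_0: rank C_0 − rank ∂_1 = 10 − 9 = 1, and the invariant factors of ∂_1 are all 1, so H_0 ≅ Z.
  H_1: rank ker ∂_1 − rank ∂_2 = (30 − 9) − 20 = 1, and ∂_2 has invariant factor 2 > 1, so H_1 ≅ Z ⊕ Z/2.
  H_2: rank ker ∂_2 − rank ∂_3 = (20 − 20) − 0 = 0, and there is no ∂_3, so H_2 ≅ 0.

Hence the Betti numbers are b_0 = 1, b_1 = 1, b_2 = 0.

b_0 = 1, b_1 = 1, b_2 = 0.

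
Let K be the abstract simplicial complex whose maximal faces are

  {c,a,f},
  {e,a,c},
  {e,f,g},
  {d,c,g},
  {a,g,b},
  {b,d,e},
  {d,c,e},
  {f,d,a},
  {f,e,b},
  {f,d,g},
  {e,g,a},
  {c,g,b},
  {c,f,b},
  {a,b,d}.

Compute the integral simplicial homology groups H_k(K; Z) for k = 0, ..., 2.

K has 7 vertices, 21 edges, 14 triangles.
rank ∂_0 = 0, rank ∂_1 = 6 ⇒ b_0 = 7 − 0 − 6 = 1; all invariant factors of ∂_1 are 1 so no torsion. So H_0 ≅ Z.
rank ∂_1 = 6, rank ∂_2 = 13 ⇒ b_1 = 21 − 6 − 13 = 2; all invariant factors of ∂_2 are 1 so no torsion. So H_1 ≅ Z^2.
rank ∂_2 = 13, rank ∂_3 = 0 ⇒ b_2 = 14 − 13 − 0 = 1. So H_2 ≅ Z.

H_0 = Z,  H_1 = Z^2,  H_2 = Z.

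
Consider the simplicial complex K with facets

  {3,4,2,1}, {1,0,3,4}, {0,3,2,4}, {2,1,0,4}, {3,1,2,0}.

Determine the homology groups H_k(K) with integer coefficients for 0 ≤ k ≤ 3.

Fix the vertex order 0 < 1 < 2 < 3 < 4 and write every simplex with vertices in increasing order. Then dim K = 3 and the simplices of K are:

  0-simplices (5): [0], [1], [2], [3], [4]
  1-simplices (10): [0,1], [0,2], [0,3], [0,4], [1,2], [1,3], [1,4], [2,3], [2,4], [3,4]
  2-simplices (10): [0,1,2], [0,1,3], [0,1,4], [0,2,3], [0,2,4], [0,3,4], [1,2,3], [1,2,4], [1,3,4], [2,3,4]
  3-simplices (5): [0,1,2,3], [0,1,2,4], [0,1,3,4], [0,2,3,4], [1,2,3,4]

giving chain groups C_0 ≅ Z^5, C_1 ≅ Z^10, C_2 ≅ Z^10, C_3 ≅ Z^5.

Boundary ∂_1: C_1 → C_0 maps an edge to its endpoints' difference, ∂[p,q] = q − p. For instance
  ∂[0,3] = [3] − [0].
The resulting 5×10 matrix has rank 4, and its Smith normal form has invariant factors (1,1,1,1).

Boundary ∂_2: C_2 → C_1 acts by ∂[p,q,r] = [q,r] − [p,r] + [p,q]. For instance
  ∂[0,2,4] = [2,4] − [0,4] + [0,2],
  ∂[2,3,4] = [3,4] − [2,4] + [2,3].
The resulting 10×10 matrix has rank 6, and its Smith normal form has invariant factors (1,1,1,1,1,1).

The boundary map ∂_3: C_3 → C_2 sends each 3-simplex σ to the alternating sum Σ_i (−1)^i (σ with its i-th vertex removed). For instance
  ∂[1,2,3,4] = [2,3,4] − [1,3,4] + [1,2,4] − [1,2,3],
  ∂[0,2,3,4] = [2,3,4] − [0,3,4] + [0,2,4] − [0,2,3].
The resulting 10×5 matrix has rank 4, and its Smith normal form has invariant factors (1,1,1,1).

Computing H_k = (kernel of ∂_k) / (image of ∂_{k+1}):

  H_0: rank C_0 − rank ∂_1 = 5 − 4 = 1, and the invariant factors of ∂_1 are all 1, so H_0 ≅ Z.
  H_1: rank ker ∂_1 − rank ∂_2 = (10 − 4) − 6 = 0, and the invariant factors of ∂_2 are all 1, so H_1 ≅ 0.
  H_2: rank ker ∂_2 − rank ∂_3 = (10 − 6) − 4 = 0, and the invariant factors of ∂_3 are all 1, so H_2 ≅ 0.
  H_3: rank ker ∂_3 − rank ∂_4 = (5 − 4) − 0 = 1, and there is no ∂_4, so H_3 ≅ Z.

As a check, the Euler characteristic is 5 − 10 + 10 − 5 = 0, which agrees with 1 − 0 + 0 − 1 = 0.

H_0 = Z,  H_1 = 0,  H_2 = 0,  H_3 = Z.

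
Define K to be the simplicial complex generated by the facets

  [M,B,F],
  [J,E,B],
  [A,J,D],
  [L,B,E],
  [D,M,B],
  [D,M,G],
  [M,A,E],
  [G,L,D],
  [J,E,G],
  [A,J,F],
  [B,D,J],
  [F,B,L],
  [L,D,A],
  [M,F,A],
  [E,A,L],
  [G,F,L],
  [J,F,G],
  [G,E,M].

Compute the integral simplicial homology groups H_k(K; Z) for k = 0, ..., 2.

H_0 = Z,  H_1 = Z^2,  H_2 = Z.

Take the total order A < B < D < E < F < G < J < L < M on the vertex set. Then K (dimension 2) consists of the simplices:

  0-simplices (9): A, B, D, E, F, G, J, L, M
  1-simplices (27): AD, AE, AF, AJ, AL, AM, BD, BE, BF, BJ, BL, BM, DG, DJ, DL, DM, EG, EJ, EL, EM, FG, FJ, FL, FM, GJ, GL, GM
  2-simplices (18): ADJ, ADL, AEL, AEM, AFJ, AFM, BDJ, BDM, BEJ, BEL, BFL, BFM, DGL, DGM, EGJ, EGM, FGJ, FGL

giving chain groups C_0 ≅ Z^9, C_1 ≅ Z^27, C_2 ≅ Z^18.

∂_1: C_1 → C_0 is given by ∂[p,q] = [q] − [p]. For instance
  ∂EJ = J − E.
This gives a 9×27 integer matrix of rank 8; reducing to Smith normal form yields diagonal entries (1,1,1,1,1,1,1,1).

The boundary map ∂_2: C_2 → C_1 acts by ∂[p,q,r] = [q,r] − [p,r] + [p,q]. For instance
  ∂AEL = EL − AL + AE,
  ∂ADL = DL − AL + AD.
This gives a 27×18 integer matrix of rank 17; reducing to Smith normal form yields diagonal entries (1,1,1,1,1,1,1,1,1,1,1,1,1,1,1,1,1).

From H_k ≅ ker(∂_k) / im(∂_{k+1}) we obtain:

  H_0: rank C_0 − rank ∂_1 = 9 − 8 = 1, and the invariant factors of ∂_1 are all 1, so H_0 ≅ Z.
  H_1: rank ker ∂_1 − rank ∂_2 = (27 − 8) − 17 = 2, and the invariant factors of ∂_2 are all 1, so H_1 ≅ Z^2.
  H_2: rank ker ∂_2 − rank ∂_3 = (18 − 17) − 0 = 1, and there is no ∂_3, so H_2 ≅ Z.

As a check, the Euler characteristic is 9 − 27 + 18 = 0, which agrees with 1 − 2 + 1 = 0.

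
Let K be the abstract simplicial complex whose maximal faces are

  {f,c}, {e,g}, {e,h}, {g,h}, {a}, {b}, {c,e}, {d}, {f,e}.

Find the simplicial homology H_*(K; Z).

H_0 = Z^4,  H_1 = Z^2.

Take the total order a < b < c < d < e < f < g < h on the vertex set. Then K (dimension 1) consists of the simplices:

  0-simplices (8): a, b, c, d, e, f, g, h
  1-simplices (6): ce, cf, ef, eg, eh, gh

giving chain groups C_0 ≅ Z^8, C_1 ≅ Z^6.

The boundary map ∂_1: C_1 → C_0 is given by ∂[p,q] = [q] − [p].
As a 8×6 matrix over Z this has rank 4, with invariant factors (1,1,1,1).

Now H_k = ker ∂_k / im ∂_{k+1}, so:

  H_0: rank C_0 − rank ∂_1 = 8 − 4 = 4, and the invariant factors of ∂_1 are all 1, so H_0 ≅ Z^4.
  H_1: rank ker ∂_1 − rank ∂_2 = (6 − 4) − 0 = 2, and there is no ∂_2, so H_1 ≅ Z^2.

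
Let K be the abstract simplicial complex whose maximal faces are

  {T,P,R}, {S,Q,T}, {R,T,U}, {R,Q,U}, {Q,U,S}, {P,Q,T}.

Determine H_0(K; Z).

Order the vertices as P < Q < R < S < T < U. Listing each simplex with vertices in this order, K has dimension 2 with simplices:

  0-simplices (6): P, Q, R, S, T, U
  1-simplices (12): PQ, PR, PT, QR, QS, QT, QU, RT, RU, ST, SU, TU
  2-simplices (6): PQT, PRT, QRU, QST, QSU, RTU

so the chain groups are C_0 ≅ Z^6, C_1 ≅ Z^12, C_2 ≅ Z^6.

Boundary ∂_1: C_1 → C_0 maps an edge to its endpoints' difference, ∂[p,q] = q − p. For instance
  ∂QR = R − Q.
This gives a 6×12 integer matrix of rank 5; reducing to Smith normal form yields diagonal entries (1,1,1,1,1).

The boundary map ∂_2: C_2 → C_1 acts by ∂[p,q,r] = [q,r] − [p,r] + [p,q]. For instance
  ∂PRT = RT − PT + PR,
  ∂PQT = QT − PT + PQ.
The resulting 12×6 matrix has rank 6, and its Smith normal form has invariant factors (1,1,1,1,1,1).

Reading off H_k = ker ∂_k / im ∂_{k+1}:

  H_0: rank C_0 − rank ∂_1 = 6 − 5 = 1, and the invariant factors of ∂_1 are all 1, so H_0 = Z.

(K is a triangulation of the cylinder S^1 x I.)

H_0 = Z.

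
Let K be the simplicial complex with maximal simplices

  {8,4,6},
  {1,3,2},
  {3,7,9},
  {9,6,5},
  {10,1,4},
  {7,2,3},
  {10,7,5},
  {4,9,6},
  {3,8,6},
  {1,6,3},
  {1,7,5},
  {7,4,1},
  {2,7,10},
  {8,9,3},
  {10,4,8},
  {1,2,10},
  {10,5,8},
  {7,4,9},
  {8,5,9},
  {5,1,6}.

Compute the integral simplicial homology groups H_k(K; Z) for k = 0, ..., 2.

H_0 ≅ Z,  H_1 ≅ Z ⊕ Z_2,  H_2 = 0.

Take the total order 1 < 2 < 3 < 4 < 5 < 6 < 7 < 8 < 9 < 10 on the vertex set. Then K (dimension 2) consists of the simplices:

  0-simplices (10): [1], [2], [3], [4], [5], [6], [7], [8], [9], [10]
  1-simplices (30): (30 of them)
  2-simplices (20): (20 of them)

giving chain groups C_0 ≅ Z^10, C_1 ≅ Z^30, C_2 ≅ Z^20.

∂_1: C_1 → C_0 maps an edge to its endpoints' difference, ∂[p,q] = q − p.
The 10×30 boundary matrix has rank 9 and Smith normal form diag(1,1,1,1,1,1,1,1,1).

∂_2: C_2 → C_1 sends each 2-simplex [p,q,r] to [q,r] − [p,r] + [p,q]. For instance
  ∂[1,4,7] = [4,7] − [1,7] + [1,4],
  ∂[1,5,6] = [5,6] − [1,6] + [1,5].
The 30×20 boundary matrix has rank 20 and Smith normal form diag(1,1,1,1,1,1,1,1,1,1,1,1,1,1,1,1,1,1,1,2).

Computing H_k = (kernel of ∂_k) / (image of ∂_{k+1}):

  H_0: rank C_0 − rank ∂_1 = 10 − 9 = 1, and the invariant factors of ∂_1 are all 1, so H_0 = Z.
  H_1: rank ker ∂_1 − rank ∂_2 = (30 − 9) − 20 = 1, and ∂_2 has invariant factor 2 > 1, so H_1 = Z ⊕ Z_2.
  H_2: rank ker ∂_2 − rank ∂_3 = (20 − 20) − 0 = 0, and there is no ∂_3, so H_2 = 0.

(K is a triangulation of the Klein bottle.)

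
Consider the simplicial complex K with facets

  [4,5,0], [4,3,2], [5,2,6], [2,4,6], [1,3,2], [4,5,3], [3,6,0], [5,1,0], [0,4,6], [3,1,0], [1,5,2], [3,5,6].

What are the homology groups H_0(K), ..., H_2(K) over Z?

H_0 = Z,  H_1 = Z/2,  H_2 = 0.

Order the vertices as 0 < 1 < 2 < 3 < 4 < 5 < 6. Listing each simplex with vertices in this order, K has dimension 2 with simplices:

  0-simplices (7): [0], [1], [2], [3], [4], [5], [6]
  1-simplices (18): [0,1], [0,3], [0,4], [0,5], [0,6], [1,2], [1,3], [1,5], [2,3], [2,4], [2,5], [2,6], [3,4], [3,5], [3,6], [4,5], [4,6], [5,6]
  2-simplices (12): [0,1,3], [0,1,5], [0,3,6], [0,4,5], [0,4,6], [1,2,3], [1,2,5], [2,3,4], [2,4,6], [2,5,6], [3,4,5], [3,5,6]

Hence C_0 ≅ Z^7, C_1 ≅ Z^18, C_2 ≅ Z^12.

∂_1: C_1 → C_0 is given by ∂[p,q] = [q] − [p]. For instance
  ∂[1,3] = [3] − [1].
This gives a 7×18 integer matrix of rank 6; reducing to Smith normal form yields diagonal entries (1,1,1,1,1,1).

Boundary ∂_2: C_2 → C_1 maps a triangle to the signed sum of its edges. For instance
  ∂[2,5,6] = [5,6] − [2,6] + [2,5],
  ∂[3,4,5] = [4,5] − [3,5] + [3,4].
The 18×12 boundary matrix has rank 12 and Smith normal form diag(1,1,1,1,1,1,1,1,1,1,1,2).

Reading off H_k = ker ∂_k / im ∂_{k+1}:

  H_0: rank C_0 − rank ∂_1 = 7 − 6 = 1, and the invariant factors of ∂_1 are all 1, so H_0 ≅ Z.
  H_1: rank ker ∂_1 − rank ∂_2 = (18 − 6) − 12 = 0, and ∂_2 has invariant factor 2 > 1, so H_1 ≅ Z/2.
  H_2: rank ker ∂_2 − rank ∂_3 = (12 − 12) − 0 = 0, and there is no ∂_3, so H_2 ≅ 0.

As a check, the Euler characteristic is 7 − 18 + 12 = 1, which agrees with 1 − 0 + 0 = 1.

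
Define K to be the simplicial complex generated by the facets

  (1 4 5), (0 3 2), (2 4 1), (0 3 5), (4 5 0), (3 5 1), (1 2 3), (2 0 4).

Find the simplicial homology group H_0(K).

H_0 ≅ Z.

We work with the vertex ordering 0 < 1 < 2 < 3 < 4 < 5. The simplices of K, each written with vertices in increasing order, are:

  0-simplices (6): [0], [1], [2], [3], [4], [5]
  1-simplices (12): [0,2], [0,3], [0,4], [0,5], [1,2], [1,3], [1,4], [1,5], [2,3], [2,4], [3,5], [4,5]
  2-simplices (8): [0,2,3], [0,2,4], [0,3,5], [0,4,5], [1,2,3], [1,2,4], [1,3,5], [1,4,5]

so the chain groups are C_0 ≅ Z^6, C_1 ≅ Z^12, C_2 ≅ Z^8.

Boundary ∂_1: C_1 → C_0 is given by ∂[p,q] = [q] − [p]. For instance
  ∂[3,5] = [5] − [3].
This gives a 6×12 integer matrix of rank 5; reducing to Smith normal form yields diagonal entries (1,1,1,1,1).

The boundary map ∂_2: C_2 → C_1 maps a triangle to the signed sum of its edges. For instance
  ∂[0,4,5] = [4,5] − [0,5] + [0,4],
  ∂[0,2,4] = [2,4] − [0,4] + [0,2].
The resulting 12×8 matrix has rank 7, and its Smith normal form has invariant factors (1,1,1,1,1,1,1).

Computing H_k = (kernel of ∂_k) / (image of ∂_{k+1}):

  H_0: rank C_0 − rank ∂_1 = 6 − 5 = 1, and the invariant factors of ∂_1 are all 1, so H_0 = Z.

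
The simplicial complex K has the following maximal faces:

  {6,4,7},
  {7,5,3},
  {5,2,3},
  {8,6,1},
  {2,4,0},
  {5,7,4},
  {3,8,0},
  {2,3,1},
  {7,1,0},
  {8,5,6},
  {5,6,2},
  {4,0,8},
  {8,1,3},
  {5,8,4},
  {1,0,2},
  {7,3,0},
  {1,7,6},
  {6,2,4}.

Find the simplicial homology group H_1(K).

Take the total order 0 < 1 < 2 < 3 < 4 < 5 < 6 < 7 < 8 on the vertex set. Then K (dimension 2) consists of the simplices:

  0-simplices (9): [0], [1], [2], [3], [4], [5], [6], [7], [8]
  1-simplices (27): (27 of them)
  2-simplices (18): [0,1,2], [0,1,7], [0,2,4], [0,3,7], [0,3,8], [0,4,8], [1,2,3], [1,3,8], [1,6,7], [1,6,8], [2,3,5], [2,4,6], [2,5,6], [3,5,7], [4,5,7], [4,5,8], [4,6,7], [5,6,8]

giving chain groups C_0 ≅ Z^9, C_1 ≅ Z^27, C_2 ≅ Z^18.

Boundary ∂_1: C_1 → C_0 sends each edge [p,q] (with p < q) to q − p. For instance
  ∂[1,6] = [6] − [1].
This gives a 9×27 integer matrix of rank 8; reducing to Smith normal form yields diagonal entries (1,1,1,1,1,1,1,1).

Boundary ∂_2: C_2 → C_1 sends each 2-simplex [p,q,r] to [q,r] − [p,r] + [p,q]. For instance
  ∂[1,6,8] = [6,8] − [1,8] + [1,6],
  ∂[1,2,3] = [2,3] − [1,3] + [1,2].
This gives a 27×18 integer matrix of rank 18; reducing to Smith normal form yields diagonal entries (1,1,1,1,1,1,1,1,1,1,1,1,1,1,1,1,1,2).

Computing H_k = (kernel of ∂_k) / (image of ∂_{k+1}):

  H_1: rank ker ∂_1 − rank ∂_2 = (27 − 8) − 18 = 1, and ∂_2 has invariant factor 2 > 1, so H_1 = Z ⊕ Z/2.

(K is a triangulation of the Klein bottle.)

H_1 = Z ⊕ Z/2.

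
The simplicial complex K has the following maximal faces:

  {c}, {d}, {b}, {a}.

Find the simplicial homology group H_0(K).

H_0 = Z^4.

Order the vertices as a < b < c < d. Listing each simplex with vertices in this order, K has dimension 0 with simplices:

  0-simplices (4): a, b, c, d

Hence C_0 ≅ Z^4.

Now H_k = ker ∂_k / im ∂_{k+1}, so:

  H_0: rank C_0 − rank ∂_1 = 4 − 0 = 4, and there is no ∂_1, so H_0 ≅ Z^4.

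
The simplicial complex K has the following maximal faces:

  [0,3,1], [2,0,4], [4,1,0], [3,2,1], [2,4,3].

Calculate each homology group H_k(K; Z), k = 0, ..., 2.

Fix the vertex order 0 < 1 < 2 < 3 < 4 and write every simplex with vertices in increasing order. Then dim K = 2 and the simplices of K are:

  0-simplices (5): [0], [1], [2], [3], [4]
  1-simplices (10): [0,1], [0,2], [0,3], [0,4], [1,2], [1,3], [1,4], [2,3], [2,4], [3,4]
  2-simplices (5): [0,1,3], [0,1,4], [0,2,4], [1,2,3], [2,3,4]

giving chain groups C_0 ≅ Z^5, C_1 ≅ Z^10, C_2 ≅ Z^5.

Boundary ∂_1: C_1 → C_0 is given by ∂[p,q] = [q] − [p]. For instance
  ∂[1,3] = [3] − [1].
This gives a 5×10 integer matrix of rank 4; reducing to Smith normal form yields diagonal entries (1,1,1,1).

The boundary map ∂_2: C_2 → C_1 acts by ∂[p,q,r] = [q,r] − [p,r] + [p,q]. For instance
  ∂[0,1,4] = [1,4] − [0,4] + [0,1],
  ∂[1,2,3] = [2,3] − [1,3] + [1,2].
The 10×5 boundary matrix has rank 5 and Smith normal form diag(1,1,1,1,1).

From H_k ≅ ker(∂_k) / im(∂_{k+1}) we obtain:

  H_0: rank C_0 − rank ∂_1 = 5 − 4 = 1, and the invariant factors of ∂_1 are all 1, so H_0 ≅ Z.
  H_1: rank ker ∂_1 − rank ∂_2 = (10 − 4) − 5 = 1, and the invariant factors of ∂_2 are all 1, so H_1 ≅ Z.
  H_2: rank ker ∂_2 − rank ∂_3 = (5 − 5) − 0 = 0, and there is no ∂_3, so H_2 ≅ 0.

As a check, the Euler characteristic is 5 − 10 + 5 = 0, which agrees with 1 − 1 + 0 = 0.

H_0 = Z,  H_1 = Z,  H_2 = 0.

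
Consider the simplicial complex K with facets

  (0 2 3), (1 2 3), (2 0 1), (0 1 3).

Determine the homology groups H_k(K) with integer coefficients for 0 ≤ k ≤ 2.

Take the total order 0 < 1 < 2 < 3 on the vertex set. Then K (dimension 2) consists of the simplices:

  0-simplices (4): [0], [1], [2], [3]
  1-simplices (6): [0,1], [0,2], [0,3], [1,2], [1,3], [2,3]
  2-simplices (4): [0,1,2], [0,1,3], [0,2,3], [1,2,3]

giving chain groups C_0 ≅ Z^4, C_1 ≅ Z^6, C_2 ≅ Z^4.

Boundary ∂_1: C_1 → C_0 is given by ∂[p,q] = [q] − [p].
The resulting 4×6 matrix has rank 3, and its Smith normal form has invariant factors (1,1,1).

The boundary map ∂_2: C_2 → C_1 maps a triangle to the signed sum of its edges. For instance
  ∂[0,1,3] = [1,3] − [0,3] + [0,1],
  ∂[0,1,2] = [1,2] − [0,2] + [0,1].
As a 6×4 matrix over Z this has rank 3, with invariant factors (1,1,1).

Computing H_k = (kernel of ∂_k) / (image of ∂_{k+1}):

  H_0: rank C_0 − rank ∂_1 = 4 − 3 = 1, and the invariant factors of ∂_1 are all 1, so H_0 = Z.
  H_1: rank ker ∂_1 − rank ∂_2 = (6 − 3) − 3 = 0, and the invariant factors of ∂_2 are all 1, so H_1 = 0.
  H_2: rank ker ∂_2 − rank ∂_3 = (4 − 3) − 0 = 1, and there is no ∂_3, so H_2 = Z.

As a check, the Euler characteristic is 4 − 6 + 4 = 2, which agrees with 1 − 0 + 1 = 2.

H_0 = Z,  H_1 = 0,  H_2 = Z.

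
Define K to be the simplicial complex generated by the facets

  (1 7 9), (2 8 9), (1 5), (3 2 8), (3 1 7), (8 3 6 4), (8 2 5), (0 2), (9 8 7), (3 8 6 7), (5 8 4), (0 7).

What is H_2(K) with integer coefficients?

We work with the vertex ordering 0 < 1 < 2 < 3 < 4 < 5 < 6 < 7 < 8 < 9. The simplices of K, each written with vertices in increasing order, are:

  0-simplices (10): [0], [1], [2], [3], [4], [5], [6], [7], [8], [9]
  1-simplices (23): [0,2], [0,7], [1,3], [1,5], [1,7], [1,9], [2,3], [2,5], [2,8], [2,9], [3,4], [3,6], [3,7], [3,8], [4,5], [4,6], [4,8], [5,8], [6,7], [6,8], [7,8], [7,9], [8,9]
  2-simplices (14): [1,3,7], [1,7,9], [2,3,8], [2,5,8], [2,8,9], [3,4,6], [3,4,8], [3,6,7], [3,6,8], [3,7,8], [4,5,8], [4,6,8], [6,7,8], [7,8,9]
  3-simplices (2): [3,4,6,8], [3,6,7,8]

Hence C_0 ≅ Z^10, C_1 ≅ Z^23, C_2 ≅ Z^14, C_3 ≅ Z^2.

The boundary map ∂_1: C_1 → C_0 sends each edge [p,q] (with p < q) to q − p. For instance
  ∂[1,5] = [5] − [1].
As a 10×23 matrix over Z this has rank 9, with invariant factors (1,1,1,1,1,1,1,1,1).

The boundary map ∂_2: C_2 → C_1 maps a triangle to the signed sum of its edges. For instance
  ∂[3,6,7] = [6,7] − [3,7] + [3,6],
  ∂[6,7,8] = [7,8] − [6,8] + [6,7].
As a 23×14 matrix over Z this has rank 12, with invariant factors (1,1,1,1,1,1,1,1,1,1,1,1).

Boundary ∂_3: C_3 → C_2 sends each 3-simplex σ to the alternating sum Σ_i (−1)^i (σ with its i-th vertex removed). For instance
  ∂[3,4,6,8] = [4,6,8] − [3,6,8] + [3,4,8] − [3,4,6],
  ∂[3,6,7,8] = [6,7,8] − [3,7,8] + [3,6,8] − [3,6,7].
This gives a 14×2 integer matrix of rank 2; reducing to Smith normal form yields diagonal entries (1,1).

From H_k ≅ ker(∂_k) / im(∂_{k+1}) we obtain:

  H_2: rank ker ∂_2 − rank ∂_3 = (14 − 12) − 2 = 0, and the invariant factors of ∂_3 are all 1, so H_2 ≅ 0.

H_2 ≅ 0.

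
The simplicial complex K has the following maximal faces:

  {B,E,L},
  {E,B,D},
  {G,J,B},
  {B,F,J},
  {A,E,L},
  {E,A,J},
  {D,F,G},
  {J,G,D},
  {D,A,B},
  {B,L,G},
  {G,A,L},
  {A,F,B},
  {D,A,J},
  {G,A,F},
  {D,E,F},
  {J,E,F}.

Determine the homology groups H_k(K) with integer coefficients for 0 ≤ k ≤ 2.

We work with the vertex ordering A < B < D < E < F < G < J < L. The simplices of K, each written with vertices in increasing order, are:

  0-simplices (8): A, B, D, E, F, G, J, L
  1-simplices (24): AB, AD, AE, AF, AG, AJ, AL, BD, BE, BF, BG, BJ, BL, DE, DF, DG, DJ, EF, EJ, EL, FG, FJ, GJ, GL
  2-simplices (16): ABD, ABF, ADJ, AEJ, AEL, AFG, AGL, BDE, BEL, BFJ, BGJ, BGL, DEF, DFG, DGJ, EFJ

giving chain groups C_0 ≅ Z^8, C_1 ≅ Z^24, C_2 ≅ Z^16.

∂_1: C_1 → C_0 maps an edge to its endpoints' difference, ∂[p,q] = q − p.
This gives a 8×24 integer matrix of rank 7; reducing to Smith normal form yields diagonal entries (1,1,1,1,1,1,1).

∂_2: C_2 → C_1 sends each 2-simplex [p,q,r] to [q,r] − [p,r] + [p,q]. For instance
  ∂ABD = BD − AD + AB,
  ∂DGJ = GJ − DJ + DG.
The resulting 24×16 matrix has rank 15, and its Smith normal form has invariant factors (1,1,1,1,1,1,1,1,1,1,1,1,1,1,1).

From H_k ≅ ker(∂_k) / im(∂_{k+1}) we obtain:

  H_0: rank C_0 − rank ∂_1 = 8 − 7 = 1, and the invariant factors of ∂_1 are all 1, so H_0 = Z.
  H_1: rank ker ∂_1 − rank ∂_2 = (24 − 7) − 15 = 2, and the invariant factors of ∂_2 are all 1, so H_1 = Z^2.
  H_2: rank ker ∂_2 − rank ∂_3 = (16 − 15) − 0 = 1, and there is no ∂_3, so H_2 = Z.

As a check, the Euler characteristic is 8 − 24 + 16 = 0, which agrees with 1 − 2 + 1 = 0.
(K is a triangulation of the torus T^2.)

H_0 ≅ Z,  H_1 ≅ Z^2,  H_2 ≅ Z.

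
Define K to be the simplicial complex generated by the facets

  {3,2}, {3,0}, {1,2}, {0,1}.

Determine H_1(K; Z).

H_1 = Z.

K has 4 vertices, 4 edges.
rank ∂_1 = 3, rank ∂_2 = 0 ⇒ b_1 = 4 − 3 − 0 = 1. So H_1 = Z.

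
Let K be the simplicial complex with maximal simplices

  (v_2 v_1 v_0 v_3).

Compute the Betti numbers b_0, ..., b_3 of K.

We work with the vertex ordering v_0 < v_1 < v_2 < v_3. The simplices of K, each written with vertices in increasing order, are:

  0-simplices (4): [v_0], [v_1], [v_2], [v_3]
  1-simplices (6): [v_0,v_1], [v_0,v_2], [v_0,v_3], [v_1,v_2], [v_1,v_3], [v_2,v_3]
  2-simplices (4): [v_0,v_1,v_2], [v_0,v_1,v_3], [v_0,v_2,v_3], [v_1,v_2,v_3]
  3-simplices (1): [v_0,v_1,v_2,v_3]

Hence C_0 ≅ Z^4, C_1 ≅ Z^6, C_2 ≅ Z^4, C_3 ≅ Z^1.

∂_1: C_1 → C_0 is given by ∂[p,q] = [q] − [p].
As a 4×6 matrix over Z this has rank 3, with invariant factors (1,1,1).

∂_2: C_2 → C_1 acts by ∂[p,q,r] = [q,r] − [p,r] + [p,q]. For instance
  ∂[v_1,v_2,v_3] = [v_2,v_3] − [v_1,v_3] + [v_1,v_2],
  ∂[v_0,v_1,v_2] = [v_1,v_2] − [v_0,v_2] + [v_0,v_1].
As a 6×4 matrix over Z this has rank 3, with invariant factors (1,1,1).

Boundary ∂_3: C_3 → C_2 sends each 3-simplex σ to the alternating sum Σ_i (−1)^i (σ with its i-th vertex removed). For instance
  ∂[v_0,v_1,v_2,v_3] = [v_1,v_2,v_3] − [v_0,v_2,v_3] + [v_0,v_1,v_3] − [v_0,v_1,v_2].
This gives a 4×1 integer matrix of rank 1; reducing to Smith normal form yields diagonal entries (1).

Reading off H_k = ker ∂_k / im ∂_{k+1}:

  H_0: rank C_0 − rank ∂_1 = 4 − 3 = 1, and the invariant factors of ∂_1 are all 1, so H_0 = Z.
  H_1: rank ker ∂_1 − rank ∂_2 = (6 − 3) − 3 = 0, and the invariant factors of ∂_2 are all 1, so H_1 = 0.
  H_2: rank ker ∂_2 − rank ∂_3 = (4 − 3) − 1 = 0, and the invariant factors of ∂_3 are all 1, so H_2 = 0.
  H_3: rank ker ∂_3 − rank ∂_4 = (1 − 1) − 0 = 0, and there is no ∂_4, so H_3 = 0.

As a check, the Euler characteristic is 4 − 6 + 4 − 1 = 1, which agrees with 1 − 0 + 0 − 0 = 1.
(K is a triangulation of the 3-simplex.)

Hence the Betti numbers are b_0 = 1, b_1 = 0, b_2 = 0, b_3 = 0.

b_0 = 1, b_1 = 0, b_2 = 0, b_3 = 0.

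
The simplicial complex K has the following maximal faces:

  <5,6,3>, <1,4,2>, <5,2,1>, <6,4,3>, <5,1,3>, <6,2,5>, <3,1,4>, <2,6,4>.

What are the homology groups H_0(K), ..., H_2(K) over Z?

H_0 ≅ Z,  H_1 = 0,  H_2 ≅ Z.

Fix the vertex order 1 < 2 < 3 < 4 < 5 < 6 and write every simplex with vertices in increasing order. Then dim K = 2 and the simplices of K are:

  0-simplices (6): [1], [2], [3], [4], [5], [6]
  1-simplices (12): [1,2], [1,3], [1,4], [1,5], [2,4], [2,5], [2,6], [3,4], [3,5], [3,6], [4,6], [5,6]
  2-simplices (8): [1,2,4], [1,2,5], [1,3,4], [1,3,5], [2,4,6], [2,5,6], [3,4,6], [3,5,6]

so the chain groups are C_0 ≅ Z^6, C_1 ≅ Z^12, C_2 ≅ Z^8.

∂_1: C_1 → C_0 maps an edge to its endpoints' difference, ∂[p,q] = q − p. For instance
  ∂[3,5] = [5] − [3].
As a 6×12 matrix over Z this has rank 5, with invariant factors (1,1,1,1,1).

∂_2: C_2 → C_1 acts by ∂[p,q,r] = [q,r] − [p,r] + [p,q]. For instance
  ∂[3,5,6] = [5,6] − [3,6] + [3,5],
  ∂[1,3,4] = [3,4] − [1,4] + [1,3].
The resulting 12×8 matrix has rank 7, and its Smith normal form has invariant factors (1,1,1,1,1,1,1).

From H_k ≅ ker(∂_k) / im(∂_{k+1}) we obtain:

  H_0: rank C_0 − rank ∂_1 = 6 − 5 = 1, and the invariant factors of ∂_1 are all 1, so H_0 = Z.
  H_1: rank ker ∂_1 − rank ∂_2 = (12 − 5) − 7 = 0, and the invariant factors of ∂_2 are all 1, so H_1 = 0.
  H_2: rank ker ∂_2 − rank ∂_3 = (8 − 7) − 0 = 1, and there is no ∂_3, so H_2 = Z.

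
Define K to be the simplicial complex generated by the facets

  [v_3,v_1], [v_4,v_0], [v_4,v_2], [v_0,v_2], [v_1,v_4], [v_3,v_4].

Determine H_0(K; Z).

H_0 ≅ Z.

Order the vertices as v_0 < v_1 < v_2 < v_3 < v_4. Listing each simplex with vertices in this order, K has dimension 1 with simplices:

  0-simplices (5): [v_0], [v_1], [v_2], [v_3], [v_4]
  1-simplices (6): [v_0,v_2], [v_0,v_4], [v_1,v_3], [v_1,v_4], [v_2,v_4], [v_3,v_4]

Hence C_0 ≅ Z^5, C_1 ≅ Z^6.

The boundary map ∂_1: C_1 → C_0 is given by ∂[p,q] = [q] − [p]. For instance
  ∂[v_1,v_4] = [v_4] − [v_1].
The resulting 5×6 matrix has rank 4, and its Smith normal form has invariant factors (1,1,1,1).

Computing H_k = (kernel of ∂_k) / (image of ∂_{k+1}):

  H_0: rank C_0 − rank ∂_1 = 5 − 4 = 1, and the invariant factors of ∂_1 are all 1, so H_0 ≅ Z.

(K is a triangulation of a wedge of 2 circles.)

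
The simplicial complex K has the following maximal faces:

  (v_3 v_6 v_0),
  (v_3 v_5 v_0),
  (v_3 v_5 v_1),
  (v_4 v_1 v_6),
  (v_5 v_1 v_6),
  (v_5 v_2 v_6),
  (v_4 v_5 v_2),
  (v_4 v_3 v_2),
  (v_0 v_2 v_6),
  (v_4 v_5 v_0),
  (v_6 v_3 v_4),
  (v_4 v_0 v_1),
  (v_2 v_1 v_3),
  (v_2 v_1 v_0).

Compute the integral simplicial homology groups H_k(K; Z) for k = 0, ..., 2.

H_0 ≅ Z,  H_1 ≅ Z^2,  H_2 ≅ Z.

Order the vertices as v_0 < v_1 < v_2 < v_3 < v_4 < v_5 < v_6. Listing each simplex with vertices in this order, K has dimension 2 with simplices:

  0-simplices (7): [v_0], [v_1], [v_2], [v_3], [v_4], [v_5], [v_6]
  1-simplices (21): (21 of them)
  2-simplices (14): (14 of them)

giving chain groups C_0 ≅ Z^7, C_1 ≅ Z^21, C_2 ≅ Z^14.

∂_1: C_1 → C_0 sends each edge [p,q] (with p < q) to q − p. For instance
  ∂[v_0,v_1] = [v_1] − [v_0].
The 7×21 boundary matrix has rank 6 and Smith normal form diag(1,1,1,1,1,1).

Boundary ∂_2: C_2 → C_1 acts by ∂[p,q,r] = [q,r] − [p,r] + [p,q]. For instance
  ∂[v_0,v_3,v_6] = [v_3,v_6] − [v_0,v_6] + [v_0,v_3],
  ∂[v_0,v_2,v_6] = [v_2,v_6] − [v_0,v_6] + [v_0,v_2].
This gives a 21×14 integer matrix of rank 13; reducing to Smith normal form yields diagonal entries (1,1,1,1,1,1,1,1,1,1,1,1,1).

From H_k ≅ ker(∂_k) / im(∂_{k+1}) we obtain:

  H_0: rank C_0 − rank ∂_1 = 7 − 6 = 1, and the invariant factors of ∂_1 are all 1, so H_0 = Z.
  H_1: rank ker ∂_1 − rank ∂_2 = (21 − 6) − 13 = 2, and the invariant factors of ∂_2 are all 1, so H_1 = Z^2.
  H_2: rank ker ∂_2 − rank ∂_3 = (14 − 13) − 0 = 1, and there is no ∂_3, so H_2 = Z.

(K is a triangulation of the torus T^2.)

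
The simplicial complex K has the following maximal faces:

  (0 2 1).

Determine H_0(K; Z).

H_0 = Z.

Take the total order 0 < 1 < 2 on the vertex set. Then K (dimension 2) consists of the simplices:

  0-simplices (3): [0], [1], [2]
  1-simplices (3): [0,1], [0,2], [1,2]
  2-simplices (1): [0,1,2]

giving chain groups C_0 ≅ Z^3, C_1 ≅ Z^3, C_2 ≅ Z^1.

The boundary map ∂_1: C_1 → C_0 maps an edge to its endpoints' difference, ∂[p,q] = q − p.
The 3×3 boundary matrix has rank 2 and Smith normal form diag(1,1).

Boundary ∂_2: C_2 → C_1 sends each 2-simplex [p,q,r] to [q,r] − [p,r] + [p,q]. For instance
  ∂[0,1,2] = [1,2] − [0,2] + [0,1].
The resulting 3×1 matrix has rank 1, and its Smith normal form has invariant factors (1).

From H_k ≅ ker(∂_k) / im(∂_{k+1}) we obtain:

  H_0: rank C_0 − rank ∂_1 = 3 − 2 = 1, and the invariant factors of ∂_1 are all 1, so H_0 ≅ Z.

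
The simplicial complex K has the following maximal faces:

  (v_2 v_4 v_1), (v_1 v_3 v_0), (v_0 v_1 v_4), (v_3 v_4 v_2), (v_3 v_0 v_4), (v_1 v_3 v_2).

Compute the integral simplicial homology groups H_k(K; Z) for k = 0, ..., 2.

Order the vertices as v_0 < v_1 < v_2 < v_3 < v_4. Listing each simplex with vertices in this order, K has dimension 2 with simplices:

  0-simplices (5): [v_0], [v_1], [v_2], [v_3], [v_4]
  1-simplices (9): [v_0,v_1], [v_0,v_3], [v_0,v_4], [v_1,v_2], [v_1,v_3], [v_1,v_4], [v_2,v_3], [v_2,v_4], [v_3,v_4]
  2-simplices (6): [v_0,v_1,v_3], [v_0,v_1,v_4], [v_0,v_3,v_4], [v_1,v_2,v_3], [v_1,v_2,v_4], [v_2,v_3,v_4]

so the chain groups are C_0 ≅ Z^5, C_1 ≅ Z^9, C_2 ≅ Z^6.

Boundary ∂_1: C_1 → C_0 maps an edge to its endpoints' difference, ∂[p,q] = q − p. For instance
  ∂[v_0,v_4] = [v_4] − [v_0].
As a 5×9 matrix over Z this has rank 4, with invariant factors (1,1,1,1).

∂_2: C_2 → C_1 sends each 2-simplex [p,q,r] to [q,r] − [p,r] + [p,q]. For instance
  ∂[v_1,v_2,v_4] = [v_2,v_4] − [v_1,v_4] + [v_1,v_2],
  ∂[v_0,v_1,v_3] = [v_1,v_3] − [v_0,v_3] + [v_0,v_1].
This gives a 9×6 integer matrix of rank 5; reducing to Smith normal form yields diagonal entries (1,1,1,1,1).

Reading off H_k = ker ∂_k / im ∂_{k+1}:

  H_0: rank C_0 − rank ∂_1 = 5 − 4 = 1, and the invariant factors of ∂_1 are all 1, so H_0 = Z.
  H_1: rank ker ∂_1 − rank ∂_2 = (9 − 4) − 5 = 0, and the invariant factors of ∂_2 are all 1, so H_1 = 0.
  H_2: rank ker ∂_2 − rank ∂_3 = (6 − 5) − 0 = 1, and there is no ∂_3, so H_2 = Z.

H_0 = Z,  H_1 = 0,  H_2 = Z.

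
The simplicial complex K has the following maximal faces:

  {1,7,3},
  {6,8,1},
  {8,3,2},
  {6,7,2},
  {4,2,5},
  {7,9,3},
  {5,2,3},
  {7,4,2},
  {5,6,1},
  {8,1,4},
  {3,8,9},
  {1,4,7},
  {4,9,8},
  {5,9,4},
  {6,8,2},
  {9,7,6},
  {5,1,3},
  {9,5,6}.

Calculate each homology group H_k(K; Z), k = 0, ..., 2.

We work with the vertex ordering 1 < 2 < 3 < 4 < 5 < 6 < 7 < 8 < 9. The simplices of K, each written with vertices in increasing order, are:

  0-simplices (9): [1], [2], [3], [4], [5], [6], [7], [8], [9]
  1-simplices (27): (27 of them)
  2-simplices (18): [1,3,5], [1,3,7], [1,4,7], [1,4,8], [1,5,6], [1,6,8], [2,3,5], [2,3,8], [2,4,5], [2,4,7], [2,6,7], [2,6,8], [3,7,9], [3,8,9], [4,5,9], [4,8,9], [5,6,9], [6,7,9]

so the chain groups are C_0 ≅ Z^9, C_1 ≅ Z^27, C_2 ≅ Z^18.

Boundary ∂_1: C_1 → C_0 maps an edge to its endpoints' difference, ∂[p,q] = q − p.
This gives a 9×27 integer matrix of rank 8; reducing to Smith normal form yields diagonal entries (1,1,1,1,1,1,1,1).

Boundary ∂_2: C_2 → C_1 sends each 2-simplex [p,q,r] to [q,r] − [p,r] + [p,q]. For instance
  ∂[4,8,9] = [8,9] − [4,9] + [4,8],
  ∂[2,3,5] = [3,5] − [2,5] + [2,3].
As a 27×18 matrix over Z this has rank 17, with invariant factors (1,1,1,1,1,1,1,1,1,1,1,1,1,1,1,1,1).

Reading off H_k = ker ∂_k / im ∂_{k+1}:

  H_0: rank C_0 − rank ∂_1 = 9 − 8 = 1, and the invariant factors of ∂_1 are all 1, so H_0 ≅ Z.
  H_1: rank ker ∂_1 − rank ∂_2 = (27 − 8) − 17 = 2, and the invariant factors of ∂_2 are all 1, so H_1 ≅ Z^2.
  H_2: rank ker ∂_2 − rank ∂_3 = (18 − 17) − 0 = 1, and there is no ∂_3, so H_2 ≅ Z.

H_0 = Z,  H_1 = Z^2,  H_2 = Z.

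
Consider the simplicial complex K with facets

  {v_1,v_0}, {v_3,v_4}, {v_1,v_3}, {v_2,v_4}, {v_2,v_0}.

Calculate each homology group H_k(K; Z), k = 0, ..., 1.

H_0 ≅ Z,  H_1 ≅ Z.

K has 5 vertices, 5 edges.
rank ∂_0 = 0, rank ∂_1 = 4 ⇒ b_0 = 5 − 0 − 4 = 1; all invariant factors of ∂_1 are 1 so no torsion. So H_0 = Z.
rank ∂_1 = 4, rank ∂_2 = 0 ⇒ b_1 = 5 − 4 − 0 = 1. So H_1 = Z.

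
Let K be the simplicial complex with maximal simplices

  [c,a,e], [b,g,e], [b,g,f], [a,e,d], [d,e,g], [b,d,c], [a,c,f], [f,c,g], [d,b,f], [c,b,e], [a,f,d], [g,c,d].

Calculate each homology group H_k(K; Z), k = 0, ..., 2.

Fix the vertex order a < b < c < d < e < f < g and write every simplex with vertices in increasing order. Then dim K = 2 and the simplices of K are:

  0-simplices (7): a, b, c, d, e, f, g
  1-simplices (18): ac, ad, ae, af, bc, bd, be, bf, bg, cd, ce, cf, cg, de, df, dg, eg, fg
  2-simplices (12): ace, acf, ade, adf, bcd, bce, bdf, beg, bfg, cdg, cfg, deg

giving chain groups C_0 ≅ Z^7, C_1 ≅ Z^18, C_2 ≅ Z^12.

The boundary map ∂_1: C_1 → C_0 is given by ∂[p,q] = [q] − [p].
The 7×18 boundary matrix has rank 6 and Smith normal form diag(1,1,1,1,1,1).

The boundary map ∂_2: C_2 → C_1 acts by ∂[p,q,r] = [q,r] − [p,r] + [p,q]. For instance
  ∂acf = cf − af + ac,
  ∂bdf = df − bf + bd.
The 18×12 boundary matrix has rank 12 and Smith normal form diag(1,1,1,1,1,1,1,1,1,1,1,2).

Computing H_k = (kernel of ∂_k) / (image of ∂_{k+1}):

  H_0: rank C_0 − rank ∂_1 = 7 − 6 = 1, and the invariant factors of ∂_1 are all 1, so H_0 ≅ Z.
  H_1: rank ker ∂_1 − rank ∂_2 = (18 − 6) − 12 = 0, and ∂_2 has invariant factor 2 > 1, so H_1 ≅ Z/2.
  H_2: rank ker ∂_2 − rank ∂_3 = (12 − 12) − 0 = 0, and there is no ∂_3, so H_2 ≅ 0.

H_0 ≅ Z,  H_1 ≅ Z/2,  H_2 = 0.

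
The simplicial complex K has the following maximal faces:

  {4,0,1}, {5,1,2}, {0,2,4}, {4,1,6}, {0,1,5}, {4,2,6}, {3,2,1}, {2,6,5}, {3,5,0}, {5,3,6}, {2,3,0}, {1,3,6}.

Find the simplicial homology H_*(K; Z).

H_0 = Z,  H_1 = Z/2Z,  H_2 = 0.

Order the vertices as 0 < 1 < 2 < 3 < 4 < 5 < 6. Listing each simplex with vertices in this order, K has dimension 2 with simplices:

  0-simplices (7): [0], [1], [2], [3], [4], [5], [6]
  1-simplices (18): [0,1], [0,2], [0,3], [0,4], [0,5], [1,2], [1,3], [1,4], [1,5], [1,6], [2,3], [2,4], [2,5], [2,6], [3,5], [3,6], [4,6], [5,6]
  2-simplices (12): [0,1,4], [0,1,5], [0,2,3], [0,2,4], [0,3,5], [1,2,3], [1,2,5], [1,3,6], [1,4,6], [2,4,6], [2,5,6], [3,5,6]

Hence C_0 ≅ Z^7, C_1 ≅ Z^18, C_2 ≅ Z^12.

∂_1: C_1 → C_0 maps an edge to its endpoints' difference, ∂[p,q] = q − p. For instance
  ∂[4,6] = [6] − [4].
This gives a 7×18 integer matrix of rank 6; reducing to Smith normal form yields diagonal entries (1,1,1,1,1,1).

Boundary ∂_2: C_2 → C_1 maps a triangle to the signed sum of its edges. For instance
  ∂[2,4,6] = [4,6] − [2,6] + [2,4],
  ∂[2,5,6] = [5,6] − [2,6] + [2,5].
This gives a 18×12 integer matrix of rank 12; reducing to Smith normal form yields diagonal entries (1,1,1,1,1,1,1,1,1,1,1,2).

Now H_k = ker ∂_k / im ∂_{k+1}, so:

  H_0: rank C_0 − rank ∂_1 = 7 − 6 = 1, and the invariant factors of ∂_1 are all 1, so H_0 ≅ Z.
  H_1: rank ker ∂_1 − rank ∂_2 = (18 − 6) − 12 = 0, and ∂_2 has invariant factor 2 > 1, so H_1 ≅ Z/2Z.
  H_2: rank ker ∂_2 − rank ∂_3 = (12 − 12) − 0 = 0, and there is no ∂_3, so H_2 ≅ 0.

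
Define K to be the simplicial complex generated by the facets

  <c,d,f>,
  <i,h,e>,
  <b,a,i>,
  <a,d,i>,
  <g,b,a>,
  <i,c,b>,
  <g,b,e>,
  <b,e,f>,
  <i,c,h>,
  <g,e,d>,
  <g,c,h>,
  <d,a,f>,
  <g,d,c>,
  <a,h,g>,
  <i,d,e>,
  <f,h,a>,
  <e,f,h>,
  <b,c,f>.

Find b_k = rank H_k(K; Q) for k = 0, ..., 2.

b_0 = 1, b_1 = 2, b_2 = 1.

We work with the vertex ordering a < b < c < d < e < f < g < h < i. The simplices of K, each written with vertices in increasing order, are:

  0-simplices (9): a, b, c, d, e, f, g, h, i
  1-simplices (27): ab, ad, af, ag, ah, ai, bc, be, bf, bg, bi, cd, cf, cg, ch, ci, de, df, dg, di, ef, eg, eh, ei, fh, gh, hi
  2-simplices (18): abg, abi, adf, adi, afh, agh, bcf, bci, bef, beg, cdf, cdg, cgh, chi, deg, dei, efh, ehi

Hence C_0 ≅ Z^9, C_1 ≅ Z^27, C_2 ≅ Z^18.

∂_1: C_1 → C_0 sends each edge [p,q] (with p < q) to q − p.
The 9×27 boundary matrix has rank 8 and Smith normal form diag(1,1,1,1,1,1,1,1).

The boundary map ∂_2: C_2 → C_1 acts by ∂[p,q,r] = [q,r] − [p,r] + [p,q]. For instance
  ∂bcf = cf − bf + bc,
  ∂chi = hi − ci + ch.
The resulting 27×18 matrix has rank 17, and its Smith normal form has invariant factors (1,1,1,1,1,1,1,1,1,1,1,1,1,1,1,1,1).

From H_k ≅ ker(∂_k) / im(∂_{k+1}) we obtain:

  H_0: rank C_0 − rank ∂_1 = 9 − 8 = 1, and the invariant factors of ∂_1 are all 1, so H_0 ≅ Z.
  H_1: rank ker ∂_1 − rank ∂_2 = (27 − 8) − 17 = 2, and the invariant factors of ∂_2 are all 1, so H_1 ≅ Z^2.
  H_2: rank ker ∂_2 − rank ∂_3 = (18 − 17) − 0 = 1, and there is no ∂_3, so H_2 ≅ Z.

As a check, the Euler characteristic is 9 − 27 + 18 = 0, which agrees with 1 − 2 + 1 = 0.
(K is a triangulation of the torus T^2.)

Hence the Betti numbers are b_0 = 1, b_1 = 2, b_2 = 1.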